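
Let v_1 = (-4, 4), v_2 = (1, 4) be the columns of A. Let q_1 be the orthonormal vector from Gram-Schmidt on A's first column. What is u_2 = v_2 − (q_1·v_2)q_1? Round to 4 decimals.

u_2 = (2.5000, 2.5000)

v_1 = (-4, 4); ‖v_1‖ = 5.6569, so q_1 = (-0.7071, 0.7071).
q_1·v_2 = (-0.7071)·1 + 0.7071·4 = 2.1213.
u_2 = v_2 − 2.1213·q_1 = (2.5000, 2.5000).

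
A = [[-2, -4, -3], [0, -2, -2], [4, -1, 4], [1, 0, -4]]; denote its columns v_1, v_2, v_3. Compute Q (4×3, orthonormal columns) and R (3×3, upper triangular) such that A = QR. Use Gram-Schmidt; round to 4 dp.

Q = [[-0.4364, -0.8045, 0.0485], [0.0000, -0.4446, -0.2264], [0.8729, -0.3916, 0.2587], [0.2182, -0.0423, -0.9378]], R = [[4.5826, 0.8729, 3.9279], [0.0000, 4.4987, 1.9053], [0.0000, 0.0000, 5.0932]]

q_1 = v_1/‖v_1‖ = (-2, 0, 4, 1)/4.5826 = (-0.4364, 0.0000, 0.8729, 0.2182).
r_{12} = q_1·v_2 = 0.8729.
u_2 = v_2 − 0.8729·q_1 = (-3.6190, -2.0000, -1.7619, -0.1905).
‖u_2‖ = 4.4987, so q_2 = (-0.8045, -0.4446, -0.3916, -0.0423).
r_{13} = q_1·v_3 = 3.9279; r_{23} = q_2·v_3 = 1.9053.
u_3 = v_3 − 3.9279·q_1 − 1.9053·q_2 = (0.2471, -1.1529, 1.3176, -4.7765).
‖u_3‖ = 5.0932, so q_3 = (0.0485, -0.2264, 0.2587, -0.9378).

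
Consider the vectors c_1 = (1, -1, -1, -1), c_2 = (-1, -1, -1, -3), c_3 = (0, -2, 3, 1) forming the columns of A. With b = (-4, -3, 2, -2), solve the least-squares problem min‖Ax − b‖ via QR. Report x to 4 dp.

x = (-1.5000, 1.7500, 1.0000)

c_1 = (1, -1, -1, -1); ‖c_1‖ = 2.0000, so q_1 = (0.5000, -0.5000, -0.5000, -0.5000).
q_1·c_2 = 0.5000·(-1) + (-0.5000)·(-1) + (-0.5000)·(-1) + (-0.5000)·(-3) = 2.0000.
u_2 = c_2 − 2.0000·q_1 = (-2.0000, 0.0000, 0.0000, -2.0000).
‖u_2‖ = 2.8284, so q_2 = (-0.7071, 0.0000, 0.0000, -0.7071).
q_1·c_3 = 0.5000·0 + (-0.5000)·(-2) + (-0.5000)·3 + (-0.5000)·1 = -1.0000; q_2·c_3 = (-0.7071)·0 + 0.0000·(-2) + 0.0000·3 + (-0.7071)·1 = -0.7071.
u_3 = c_3 + 1.0000·q_1 + 0.7071·q_2 = (0.0000, -2.5000, 2.5000, 0.0000).
‖u_3‖ = 3.5355, so q_3 = (0.0000, -0.7071, 0.7071, 0.0000).
Qᵀb = (-0.5000, 4.2426, 3.5355).
Back-substitute: x_3 = 3.5355/3.5355 = 1.0000.
x_2 = (4.2426 + 0.7071·1.0000)/2.8284 = 1.7500.
x_1 = (-0.5000 − 2.0000·1.7500 + 1.0000·1.0000)/2.0000 = -1.5000.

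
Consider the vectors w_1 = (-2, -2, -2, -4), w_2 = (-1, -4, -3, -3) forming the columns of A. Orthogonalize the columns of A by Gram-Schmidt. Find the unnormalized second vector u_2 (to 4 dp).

w_1 = (-2, -2, -2, -4); ‖w_1‖ = 5.2915, so e_1 = (-0.3780, -0.3780, -0.3780, -0.7559).
e_1·w_2 = (-0.3780)·(-1) + (-0.3780)·(-4) + (-0.3780)·(-3) + (-0.7559)·(-3) = 5.2915.
u_2 = w_2 − 5.2915·e_1 = (1.0000, -2.0000, -1.0000, 1.0000).

u_2 = (1.0000, -2.0000, -1.0000, 1.0000)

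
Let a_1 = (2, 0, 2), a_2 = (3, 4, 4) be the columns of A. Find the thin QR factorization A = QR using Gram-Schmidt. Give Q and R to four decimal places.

Q = [[0.7071, -0.1231], [0.0000, 0.9847], [0.7071, 0.1231]], R = [[2.8284, 4.9497], [0.0000, 4.0620]]

a_1 = (2, 0, 2); ‖a_1‖ = 2.8284, so q_1 = (0.7071, 0.0000, 0.7071).
q_1·a_2 = 0.7071·3 + 0.0000·4 + 0.7071·4 = 4.9497.
u_2 = a_2 − 4.9497·q_1 = (-0.5000, 4.0000, 0.5000).
‖u_2‖ = 4.0620, so q_2 = (-0.1231, 0.9847, 0.1231).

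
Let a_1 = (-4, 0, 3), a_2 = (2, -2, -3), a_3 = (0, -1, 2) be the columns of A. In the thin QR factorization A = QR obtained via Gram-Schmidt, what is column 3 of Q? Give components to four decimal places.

q_3 = (0.5145, -0.5145, 0.6860)

q_1 = a_1/‖a_1‖ = (-4, 0, 3)/5.0000 = (-0.8000, 0.0000, 0.6000).
r_{12} = q_1·a_2 = -3.4000.
u_2 = a_2 + 3.4000·q_1 = (-0.7200, -2.0000, -0.9600).
‖u_2‖ = 2.3324, so q_2 = (-0.3087, -0.8575, -0.4116).
r_{13} = q_1·a_3 = 1.2000; r_{23} = q_2·a_3 = 0.0343.
u_3 = a_3 − 1.2000·q_1 − 0.0343·q_2 = (0.9706, -0.9706, 1.2941).
‖u_3‖ = 1.8865, so q_3 = (0.5145, -0.5145, 0.6860).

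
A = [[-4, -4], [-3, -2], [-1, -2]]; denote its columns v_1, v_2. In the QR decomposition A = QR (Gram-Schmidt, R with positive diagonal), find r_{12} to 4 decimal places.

q_1 = v_1/‖v_1‖ = (-4, -3, -1)/5.0990 = (-0.7845, -0.5883, -0.1961).
r_{12} = q_1·v_2 = 4.7068.

r_{12} = 4.7068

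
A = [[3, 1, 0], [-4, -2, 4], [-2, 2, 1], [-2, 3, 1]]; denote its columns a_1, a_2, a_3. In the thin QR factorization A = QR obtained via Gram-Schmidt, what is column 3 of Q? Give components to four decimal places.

q_3 = (0.8225, 0.5621, 0.0265, 0.0830)

a_1 = (3, -4, -2, -2); ‖a_1‖ = 5.7446, so q_1 = (0.5222, -0.6963, -0.3482, -0.3482).
q_1·a_2 = 0.5222·1 + (-0.6963)·(-2) + (-0.3482)·2 + (-0.3482)·3 = 0.1741.
u_2 = a_2 − 0.1741·q_1 = (0.9091, -1.8788, 2.0606, 3.0606).
‖u_2‖ = 4.2391, so q_2 = (0.2145, -0.4432, 0.4861, 0.7220).
q_1·a_3 = 0.5222·0 + (-0.6963)·4 + (-0.3482)·1 + (-0.3482)·1 = -3.4816; q_2·a_3 = 0.2145·0 + (-0.4432)·4 + 0.4861·1 + 0.7220·1 = -0.5647.
u_3 = a_3 + 3.4816·q_1 + 0.5647·q_2 = (1.9393, 1.3255, 0.0624, 0.1956).
‖u_3‖ = 2.3579, so q_3 = (0.8225, 0.5621, 0.0265, 0.0830).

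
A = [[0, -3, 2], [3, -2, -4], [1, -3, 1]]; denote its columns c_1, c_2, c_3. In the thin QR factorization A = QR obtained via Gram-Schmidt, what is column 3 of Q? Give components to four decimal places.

c_1 = (0, 3, 1); ‖c_1‖ = 3.1623, so e_1 = (0.0000, 0.9487, 0.3162).
e_1·c_2 = 0.0000·(-3) + 0.9487·(-2) + 0.3162·(-3) = -2.8460.
u_2 = c_2 + 2.8460·e_1 = (-3.0000, 0.7000, -2.1000).
‖u_2‖ = 3.7283, so e_2 = (-0.8047, 0.1878, -0.5633).
e_1·c_3 = 0.0000·2 + 0.9487·(-4) + 0.3162·1 = -3.4785; e_2·c_3 = (-0.8047)·2 + 0.1878·(-4) + (-0.5633)·1 = -2.9236.
u_3 = c_3 + 3.4785·e_1 + 2.9236·e_2 = (-0.3525, -0.1511, 0.4532).
‖u_3‖ = 0.5937, so e_3 = (-0.5937, -0.2545, 0.7634).

e_3 = (-0.5937, -0.2545, 0.7634)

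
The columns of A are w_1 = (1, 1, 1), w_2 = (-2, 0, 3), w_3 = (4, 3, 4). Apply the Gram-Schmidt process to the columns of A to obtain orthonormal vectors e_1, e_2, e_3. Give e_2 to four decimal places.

e_2 = (-0.6556, -0.0937, 0.7493)

w_1 = (1, 1, 1); ‖w_1‖ = 1.7321, so e_1 = (0.5774, 0.5774, 0.5774).
e_1·w_2 = 0.5774·(-2) + 0.5774·0 + 0.5774·3 = 0.5774.
u_2 = w_2 − 0.5774·e_1 = (-2.3333, -0.3333, 2.6667).
‖u_2‖ = 3.5590, so e_2 = (-0.6556, -0.0937, 0.7493).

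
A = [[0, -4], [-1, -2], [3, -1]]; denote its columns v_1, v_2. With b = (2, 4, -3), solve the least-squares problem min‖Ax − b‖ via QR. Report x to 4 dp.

x = (-1.3684, -0.6842)

v_1 = (0, -1, 3); ‖v_1‖ = 3.1623, so e_1 = (0.0000, -0.3162, 0.9487).
e_1·v_2 = 0.0000·(-4) + (-0.3162)·(-2) + 0.9487·(-1) = -0.3162.
u_2 = v_2 + 0.3162·e_1 = (-4.0000, -2.1000, -0.7000).
‖u_2‖ = 4.5717, so e_2 = (-0.8750, -0.4594, -0.1531).
Qᵀb = (-4.1110, -3.1280).
Back-substitute: x_2 = -3.1280/4.5717 = -0.6842.
x_1 = (-4.1110 + 0.3162·(-0.6842))/3.1623 = -1.3684.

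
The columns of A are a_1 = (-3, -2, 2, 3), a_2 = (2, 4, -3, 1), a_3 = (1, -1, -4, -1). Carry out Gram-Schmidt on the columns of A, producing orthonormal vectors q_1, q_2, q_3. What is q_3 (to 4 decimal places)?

q_3 = (-0.1057, -0.5705, -0.8126, 0.0557)

q_1 = a_1/‖a_1‖ = (-3, -2, 2, 3)/5.0990 = (-0.5883, -0.3922, 0.3922, 0.5883).
r_{12} = q_1·a_2 = -3.3340.
u_2 = a_2 + 3.3340·q_1 = (0.0385, 2.6923, -1.6923, 2.9615).
‖u_2‖ = 4.3456, so q_2 = (0.0089, 0.6195, -0.3894, 0.6815).
r_{13} = q_1·a_3 = -2.3534; r_{23} = q_2·a_3 = 0.2655.
u_3 = a_3 + 2.3534·q_1 − 0.2655·q_2 = (-0.3870, -2.0876, -2.9735, 0.2037).
‖u_3‖ = 3.6594, so q_3 = (-0.1057, -0.5705, -0.8126, 0.0557).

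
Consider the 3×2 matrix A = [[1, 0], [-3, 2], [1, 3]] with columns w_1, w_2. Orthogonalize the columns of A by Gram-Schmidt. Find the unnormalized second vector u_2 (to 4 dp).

u_2 = (0.2727, 1.1818, 3.2727)

w_1 = (1, -3, 1); ‖w_1‖ = 3.3166, so e_1 = (0.3015, -0.9045, 0.3015).
e_1·w_2 = 0.3015·0 + (-0.9045)·2 + 0.3015·3 = -0.9045.
u_2 = w_2 + 0.9045·e_1 = (0.2727, 1.1818, 3.2727).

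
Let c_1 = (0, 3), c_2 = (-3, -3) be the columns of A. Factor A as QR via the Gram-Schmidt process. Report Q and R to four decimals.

c_1 = (0, 3); ‖c_1‖ = 3.0000, so e_1 = (0.0000, 1.0000).
e_1·c_2 = 0.0000·(-3) + 1.0000·(-3) = -3.0000.
u_2 = c_2 + 3.0000·e_1 = (-3.0000, 0.0000).
‖u_2‖ = 3.0000, so e_2 = (-1.0000, 0.0000).

Q = [[0.0000, -1.0000], [1.0000, 0.0000]], R = [[3.0000, -3.0000], [0.0000, 3.0000]]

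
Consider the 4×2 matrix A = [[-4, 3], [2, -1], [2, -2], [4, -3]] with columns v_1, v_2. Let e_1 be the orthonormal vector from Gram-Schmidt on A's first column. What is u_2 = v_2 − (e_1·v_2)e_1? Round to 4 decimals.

e_1 = v_1/‖v_1‖ = (-4, 2, 2, 4)/6.3246 = (-0.6325, 0.3162, 0.3162, 0.6325).
r_{12} = e_1·v_2 = -4.7434.
u_2 = v_2 + 4.7434·e_1 = (0.0000, 0.5000, -0.5000, 0.0000).

u_2 = (0.0000, 0.5000, -0.5000, 0.0000)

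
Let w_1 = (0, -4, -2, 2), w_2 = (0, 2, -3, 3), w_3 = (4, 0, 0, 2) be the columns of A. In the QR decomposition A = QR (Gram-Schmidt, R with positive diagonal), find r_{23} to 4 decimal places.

w_1 = (0, -4, -2, 2); ‖w_1‖ = 4.8990, so e_1 = (0.0000, -0.8165, -0.4082, 0.4082).
e_1·w_2 = 0.0000·0 + (-0.8165)·2 + (-0.4082)·(-3) + 0.4082·3 = 0.8165.
u_2 = w_2 − 0.8165·e_1 = (0.0000, 2.6667, -2.6667, 2.6667).
‖u_2‖ = 4.6188, so e_2 = (0.0000, 0.5774, -0.5774, 0.5774).
r_{23} = e_2·w_3 = 1.1547.

r_{23} = 1.1547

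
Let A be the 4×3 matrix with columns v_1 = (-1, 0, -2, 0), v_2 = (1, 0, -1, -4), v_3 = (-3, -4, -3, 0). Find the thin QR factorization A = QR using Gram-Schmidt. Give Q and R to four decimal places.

Q = [[-0.4472, 0.2844, -0.2570], [0.0000, 0.0000, -0.9530], [-0.8944, -0.1422, 0.1285], [0.0000, -0.9481, -0.0964]], R = [[2.2361, 0.4472, 4.0249], [0.0000, 4.2190, -0.4266], [0.0000, 0.0000, 4.1974]]

v_1 = (-1, 0, -2, 0); ‖v_1‖ = 2.2361, so e_1 = (-0.4472, 0.0000, -0.8944, 0.0000).
e_1·v_2 = (-0.4472)·1 + 0.0000·0 + (-0.8944)·(-1) + 0.0000·(-4) = 0.4472.
u_2 = v_2 − 0.4472·e_1 = (1.2000, 0.0000, -0.6000, -4.0000).
‖u_2‖ = 4.2190, so e_2 = (0.2844, 0.0000, -0.1422, -0.9481).
e_1·v_3 = (-0.4472)·(-3) + 0.0000·(-4) + (-0.8944)·(-3) + 0.0000·0 = 4.0249; e_2·v_3 = 0.2844·(-3) + 0.0000·(-4) + (-0.1422)·(-3) + (-0.9481)·0 = -0.4266.
u_3 = v_3 − 4.0249·e_1 + 0.4266·e_2 = (-1.0787, -4.0000, 0.5393, -0.4045).
‖u_3‖ = 4.1974, so e_3 = (-0.2570, -0.9530, 0.1285, -0.0964).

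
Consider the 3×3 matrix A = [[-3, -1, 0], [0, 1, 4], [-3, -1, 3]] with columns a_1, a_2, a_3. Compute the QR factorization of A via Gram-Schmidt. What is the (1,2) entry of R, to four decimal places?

q_1 = a_1/‖a_1‖ = (-3, 0, -3)/4.2426 = (-0.7071, 0.0000, -0.7071).
r_{12} = q_1·a_2 = 1.4142.

r_{12} = 1.4142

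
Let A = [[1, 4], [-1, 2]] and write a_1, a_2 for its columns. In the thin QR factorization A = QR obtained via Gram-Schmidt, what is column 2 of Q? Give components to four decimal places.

a_1 = (1, -1); ‖a_1‖ = 1.4142, so q_1 = (0.7071, -0.7071).
q_1·a_2 = 0.7071·4 + (-0.7071)·2 = 1.4142.
u_2 = a_2 − 1.4142·q_1 = (3.0000, 3.0000).
‖u_2‖ = 4.2426, so q_2 = (0.7071, 0.7071).

q_2 = (0.7071, 0.7071)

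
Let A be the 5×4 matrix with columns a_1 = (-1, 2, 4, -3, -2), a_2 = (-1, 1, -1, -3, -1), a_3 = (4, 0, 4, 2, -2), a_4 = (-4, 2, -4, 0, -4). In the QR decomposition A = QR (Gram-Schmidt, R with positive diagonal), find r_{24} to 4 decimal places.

r_{24} = 4.4142

a_1 = (-1, 2, 4, -3, -2); ‖a_1‖ = 5.8310, so q_1 = (-0.1715, 0.3430, 0.6860, -0.5145, -0.3430).
q_1·a_2 = (-0.1715)·(-1) + 0.3430·1 + 0.6860·(-1) + (-0.5145)·(-3) + (-0.3430)·(-1) = 1.7150.
u_2 = a_2 − 1.7150·q_1 = (-0.7059, 0.4118, -2.1765, -2.1176, -0.4118).
‖u_2‖ = 3.1716, so q_2 = (-0.2226, 0.1298, -0.6862, -0.6677, -0.1298).
r_{24} = q_2·a_4 = 4.4142.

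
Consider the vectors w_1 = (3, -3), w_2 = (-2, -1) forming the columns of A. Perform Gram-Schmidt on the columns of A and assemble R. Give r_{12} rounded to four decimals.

e_1 = w_1/‖w_1‖ = (3, -3)/4.2426 = (0.7071, -0.7071).
r_{12} = e_1·w_2 = -0.7071.

r_{12} = -0.7071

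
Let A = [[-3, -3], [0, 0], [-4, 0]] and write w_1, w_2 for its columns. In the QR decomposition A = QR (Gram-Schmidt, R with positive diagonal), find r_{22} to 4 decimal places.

r_{22} = 2.4000

w_1 = (-3, 0, -4); ‖w_1‖ = 5.0000, so q_1 = (-0.6000, 0.0000, -0.8000).
q_1·w_2 = (-0.6000)·(-3) + 0.0000·0 + (-0.8000)·0 = 1.8000.
u_2 = w_2 − 1.8000·q_1 = (-1.9200, 0.0000, 1.4400).
r_{22} = ‖u_2‖ = 2.4000.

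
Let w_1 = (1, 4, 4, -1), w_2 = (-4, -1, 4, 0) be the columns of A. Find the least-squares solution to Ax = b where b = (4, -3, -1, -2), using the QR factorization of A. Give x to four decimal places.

e_1 = w_1/‖w_1‖ = (1, 4, 4, -1)/5.8310 = (0.1715, 0.6860, 0.6860, -0.1715).
r_{12} = e_1·w_2 = 1.3720.
u_2 = w_2 − 1.3720·e_1 = (-4.2353, -1.9412, 3.0588, 0.2353).
‖u_2‖ = 5.5783, so e_2 = (-0.7592, -0.3480, 0.5483, 0.0422).
Qᵀb = (-1.7150, -2.6257).
Back-substitute: x_2 = -2.6257/5.5783 = -0.4707.
x_1 = (-1.7150 − 1.3720·(-0.4707))/5.8310 = -0.1834.

x = (-0.1834, -0.4707)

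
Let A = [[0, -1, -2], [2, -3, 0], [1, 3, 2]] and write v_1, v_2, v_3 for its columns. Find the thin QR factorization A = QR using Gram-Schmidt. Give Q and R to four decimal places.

Q = [[0.0000, -0.2411, -0.9705], [0.8944, -0.4340, 0.1078], [0.4472, 0.8680, -0.2157]], R = [[2.2361, -1.3416, 0.8944], [0.0000, 4.1473, 2.2183], [0.0000, 0.0000, 1.5097]]

e_1 = v_1/‖v_1‖ = (0, 2, 1)/2.2361 = (0.0000, 0.8944, 0.4472).
r_{12} = e_1·v_2 = -1.3416.
u_2 = v_2 + 1.3416·e_1 = (-1.0000, -1.8000, 3.6000).
‖u_2‖ = 4.1473, so e_2 = (-0.2411, -0.4340, 0.8680).
r_{13} = e_1·v_3 = 0.8944; r_{23} = e_2·v_3 = 2.2183.
u_3 = v_3 − 0.8944·e_1 − 2.2183·e_2 = (-1.4651, 0.1628, -0.3256).
‖u_3‖ = 1.5097, so e_3 = (-0.9705, 0.1078, -0.2157).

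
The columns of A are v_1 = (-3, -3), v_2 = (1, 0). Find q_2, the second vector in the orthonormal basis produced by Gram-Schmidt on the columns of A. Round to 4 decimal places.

v_1 = (-3, -3); ‖v_1‖ = 4.2426, so q_1 = (-0.7071, -0.7071).
q_1·v_2 = (-0.7071)·1 + (-0.7071)·0 = -0.7071.
u_2 = v_2 + 0.7071·q_1 = (0.5000, -0.5000).
‖u_2‖ = 0.7071, so q_2 = (0.7071, -0.7071).

q_2 = (0.7071, -0.7071)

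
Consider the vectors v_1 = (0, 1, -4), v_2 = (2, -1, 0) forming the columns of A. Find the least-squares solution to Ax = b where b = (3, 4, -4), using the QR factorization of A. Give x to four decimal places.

v_1 = (0, 1, -4); ‖v_1‖ = 4.1231, so e_1 = (0.0000, 0.2425, -0.9701).
e_1·v_2 = 0.0000·2 + 0.2425·(-1) + (-0.9701)·0 = -0.2425.
u_2 = v_2 + 0.2425·e_1 = (2.0000, -0.9412, -0.2353).
‖u_2‖ = 2.2229, so e_2 = (0.8997, -0.4234, -0.1059).
Qᵀb = (4.8507, 1.4290).
Back-substitute: x_2 = 1.4290/2.2229 = 0.6429.
x_1 = (4.8507 + 0.2425·0.6429)/4.1231 = 1.2143.

x = (1.2143, 0.6429)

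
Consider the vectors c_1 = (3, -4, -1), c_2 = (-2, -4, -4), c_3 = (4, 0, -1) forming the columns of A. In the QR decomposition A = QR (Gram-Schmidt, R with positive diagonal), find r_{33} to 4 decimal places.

r_{33} = 2.4997

c_1 = (3, -4, -1); ‖c_1‖ = 5.0990, so q_1 = (0.5883, -0.7845, -0.1961).
q_1·c_2 = 0.5883·(-2) + (-0.7845)·(-4) + (-0.1961)·(-4) = 2.7456.
u_2 = c_2 − 2.7456·q_1 = (-3.6154, -1.8462, -3.4615).
‖u_2‖ = 5.3349, so q_2 = (-0.6777, -0.3460, -0.6488).
q_1·c_3 = 0.5883·4 + (-0.7845)·0 + (-0.1961)·(-1) = 2.5495; q_2·c_3 = (-0.6777)·4 + (-0.3460)·0 + (-0.6488)·(-1) = -2.0619.
u_3 = c_3 − 2.5495·q_1 + 2.0619·q_2 = (1.1027, 1.2865, -1.8378).
r_{33} = ‖u_3‖ = 2.4997.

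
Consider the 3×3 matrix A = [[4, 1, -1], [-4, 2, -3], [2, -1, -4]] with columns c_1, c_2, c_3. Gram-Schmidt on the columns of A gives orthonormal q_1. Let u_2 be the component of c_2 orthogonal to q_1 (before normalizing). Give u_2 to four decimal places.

u_2 = (1.6667, 1.3333, -0.6667)

c_1 = (4, -4, 2); ‖c_1‖ = 6.0000, so q_1 = (0.6667, -0.6667, 0.3333).
q_1·c_2 = 0.6667·1 + (-0.6667)·2 + 0.3333·(-1) = -1.0000.
u_2 = c_2 + 1.0000·q_1 = (1.6667, 1.3333, -0.6667).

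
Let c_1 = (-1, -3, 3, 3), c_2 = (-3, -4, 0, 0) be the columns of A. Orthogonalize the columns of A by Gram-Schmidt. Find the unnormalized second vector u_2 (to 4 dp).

c_1 = (-1, -3, 3, 3); ‖c_1‖ = 5.2915, so e_1 = (-0.1890, -0.5669, 0.5669, 0.5669).
e_1·c_2 = (-0.1890)·(-3) + (-0.5669)·(-4) + 0.5669·0 + 0.5669·0 = 2.8347.
u_2 = c_2 − 2.8347·e_1 = (-2.4643, -2.3929, -1.6071, -1.6071).

u_2 = (-2.4643, -2.3929, -1.6071, -1.6071)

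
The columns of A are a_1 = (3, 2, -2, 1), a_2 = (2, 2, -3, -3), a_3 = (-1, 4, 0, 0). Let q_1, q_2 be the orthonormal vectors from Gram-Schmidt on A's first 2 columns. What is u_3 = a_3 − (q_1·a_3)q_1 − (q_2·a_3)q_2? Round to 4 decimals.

q_1 = a_1/‖a_1‖ = (3, 2, -2, 1)/4.2426 = (0.7071, 0.4714, -0.4714, 0.2357).
r_{12} = q_1·a_2 = 3.0641.
u_2 = a_2 − 3.0641·q_1 = (-0.1667, 0.5556, -1.5556, -3.7222).
‖u_2‖ = 4.0757, so q_2 = (-0.0409, 0.1363, -0.3817, -0.9133).
r_{13} = q_1·a_3 = 1.1785; r_{23} = q_2·a_3 = 0.5861.
u_3 = a_3 − 1.1785·q_1 − 0.5861·q_2 = (-1.8094, 3.3645, 0.7793, 0.2575).

u_3 = (-1.8094, 3.3645, 0.7793, 0.2575)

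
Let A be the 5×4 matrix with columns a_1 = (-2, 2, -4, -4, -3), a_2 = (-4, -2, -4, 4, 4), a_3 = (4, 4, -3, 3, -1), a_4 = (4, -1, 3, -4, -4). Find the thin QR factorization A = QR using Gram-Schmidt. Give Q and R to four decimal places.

a_1 = (-2, 2, -4, -4, -3); ‖a_1‖ = 7.0000, so q_1 = (-0.2857, 0.2857, -0.5714, -0.5714, -0.4286).
q_1·a_2 = (-0.2857)·(-4) + 0.2857·(-2) + (-0.5714)·(-4) + (-0.5714)·4 + (-0.4286)·4 = -1.1429.
u_2 = a_2 + 1.1429·q_1 = (-4.3265, -1.6735, -4.6531, 3.3469, 3.5102).
‖u_2‖ = 8.1666, so q_2 = (-0.5298, -0.2049, -0.5698, 0.4098, 0.4298).
q_1·a_3 = (-0.2857)·4 + 0.2857·4 + (-0.5714)·(-3) + (-0.5714)·3 + (-0.4286)·(-1) = 0.4286; q_2·a_3 = (-0.5298)·4 + (-0.2049)·4 + (-0.5698)·(-3) + 0.4098·3 + 0.4298·(-1) = -0.4298.
u_3 = a_3 − 0.4286·q_1 + 0.4298·q_2 = (3.8947, 3.7895, -3.0000, 3.4211, -0.6316).
‖u_3‖ = 7.1156, so q_3 = (0.5474, 0.5326, -0.4216, 0.4808, -0.0888).
q_1·a_4 = (-0.2857)·4 + 0.2857·(-1) + (-0.5714)·3 + (-0.5714)·(-4) + (-0.4286)·(-4) = 0.8571; q_2·a_4 = (-0.5298)·4 + (-0.2049)·(-1) + (-0.5698)·3 + 0.4098·(-4) + 0.4298·(-4) = -6.9821; q_3·a_4 = 0.5474·4 + 0.5326·(-1) + (-0.4216)·3 + 0.4808·(-4) + (-0.0888)·(-4) = -1.1761.
u_4 = a_4 − 0.8571·q_1 + 6.9821·q_2 + 1.1761·q_3 = (1.1896, -2.0493, -0.9842, -0.0833, -0.7360).
‖u_4‖ = 2.6706, so q_4 = (0.4455, -0.7674, -0.3685, -0.0312, -0.2756).

Q = [[-0.2857, -0.5298, 0.5474, 0.4455], [0.2857, -0.2049, 0.5326, -0.7674], [-0.5714, -0.5698, -0.4216, -0.3685], [-0.5714, 0.4098, 0.4808, -0.0312], [-0.4286, 0.4298, -0.0888, -0.2756]], R = [[7.0000, -1.1429, 0.4286, 0.8571], [0.0000, 8.1666, -0.4298, -6.9821], [0.0000, 0.0000, 7.1156, -1.1761], [0.0000, 0.0000, 0.0000, 2.6706]]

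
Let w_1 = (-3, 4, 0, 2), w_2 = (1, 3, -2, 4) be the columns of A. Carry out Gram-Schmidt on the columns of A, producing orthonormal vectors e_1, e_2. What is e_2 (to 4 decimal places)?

e_2 = (0.6163, 0.1464, -0.4468, 0.6317)

w_1 = (-3, 4, 0, 2); ‖w_1‖ = 5.3852, so e_1 = (-0.5571, 0.7428, 0.0000, 0.3714).
e_1·w_2 = (-0.5571)·1 + 0.7428·3 + 0.0000·(-2) + 0.3714·4 = 3.1568.
u_2 = w_2 − 3.1568·e_1 = (2.7586, 0.6552, -2.0000, 2.8276).
‖u_2‖ = 4.4760, so e_2 = (0.6163, 0.1464, -0.4468, 0.6317).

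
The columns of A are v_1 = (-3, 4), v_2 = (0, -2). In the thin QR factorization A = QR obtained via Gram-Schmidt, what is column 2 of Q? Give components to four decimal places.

q_2 = (-0.8000, -0.6000)

q_1 = v_1/‖v_1‖ = (-3, 4)/5.0000 = (-0.6000, 0.8000).
r_{12} = q_1·v_2 = -1.6000.
u_2 = v_2 + 1.6000·q_1 = (-0.9600, -0.7200).
‖u_2‖ = 1.2000, so q_2 = (-0.8000, -0.6000).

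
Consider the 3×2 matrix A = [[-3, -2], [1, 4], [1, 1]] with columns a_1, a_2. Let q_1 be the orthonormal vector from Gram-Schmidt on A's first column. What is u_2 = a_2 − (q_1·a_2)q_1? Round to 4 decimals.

u_2 = (1.0000, 3.0000, 0.0000)

a_1 = (-3, 1, 1); ‖a_1‖ = 3.3166, so q_1 = (-0.9045, 0.3015, 0.3015).
q_1·a_2 = (-0.9045)·(-2) + 0.3015·4 + 0.3015·1 = 3.3166.
u_2 = a_2 − 3.3166·q_1 = (1.0000, 3.0000, 0.0000).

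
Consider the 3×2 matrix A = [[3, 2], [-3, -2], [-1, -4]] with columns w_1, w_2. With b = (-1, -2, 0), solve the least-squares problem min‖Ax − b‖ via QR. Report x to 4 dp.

x = (0.2000, -0.0500)

w_1 = (3, -3, -1); ‖w_1‖ = 4.3589, so e_1 = (0.6882, -0.6882, -0.2294).
e_1·w_2 = 0.6882·2 + (-0.6882)·(-2) + (-0.2294)·(-4) = 3.6707.
u_2 = w_2 − 3.6707·e_1 = (-0.5263, 0.5263, -3.1579).
‖u_2‖ = 3.2444, so e_2 = (-0.1622, 0.1622, -0.9733).
Qᵀb = (0.6882, -0.1622).
Back-substitute: x_2 = -0.1622/3.2444 = -0.0500.
x_1 = (0.6882 − 3.6707·(-0.0500))/4.3589 = 0.2000.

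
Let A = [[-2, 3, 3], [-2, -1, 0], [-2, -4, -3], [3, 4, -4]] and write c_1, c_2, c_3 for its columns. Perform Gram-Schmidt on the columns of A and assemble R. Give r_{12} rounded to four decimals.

r_{12} = 3.4915

c_1 = (-2, -2, -2, 3); ‖c_1‖ = 4.5826, so e_1 = (-0.4364, -0.4364, -0.4364, 0.6547).
r_{12} = e_1·c_2 = 3.4915.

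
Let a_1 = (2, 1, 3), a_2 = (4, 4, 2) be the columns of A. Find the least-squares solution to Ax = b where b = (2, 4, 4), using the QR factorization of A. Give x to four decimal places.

x = (0.8000, 0.4889)

a_1 = (2, 1, 3); ‖a_1‖ = 3.7417, so q_1 = (0.5345, 0.2673, 0.8018).
q_1·a_2 = 0.5345·4 + 0.2673·4 + 0.8018·2 = 4.8107.
u_2 = a_2 − 4.8107·q_1 = (1.4286, 2.7143, -1.8571).
‖u_2‖ = 3.5857, so q_2 = (0.3984, 0.7570, -0.5179).
Qᵀb = (5.3452, 1.7530).
Back-substitute: x_2 = 1.7530/3.5857 = 0.4889.
x_1 = (5.3452 − 4.8107·0.4889)/3.7417 = 0.8000.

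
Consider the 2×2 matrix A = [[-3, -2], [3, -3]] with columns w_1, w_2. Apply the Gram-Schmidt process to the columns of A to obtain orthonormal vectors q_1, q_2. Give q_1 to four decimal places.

q_1 = w_1/‖w_1‖ = (-3, 3)/4.2426 = (-0.7071, 0.7071).

q_1 = (-0.7071, 0.7071)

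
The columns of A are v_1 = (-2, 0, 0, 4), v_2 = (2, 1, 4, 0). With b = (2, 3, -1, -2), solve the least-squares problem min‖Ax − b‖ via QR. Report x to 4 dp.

x = (-0.5941, 0.0297)

q_1 = v_1/‖v_1‖ = (-2, 0, 0, 4)/4.4721 = (-0.4472, 0.0000, 0.0000, 0.8944).
r_{12} = q_1·v_2 = -0.8944.
u_2 = v_2 + 0.8944·q_1 = (1.6000, 1.0000, 4.0000, 0.8000).
‖u_2‖ = 4.4944, so q_2 = (0.3560, 0.2225, 0.8900, 0.1780).
Qᵀb = (-2.6833, 0.1335).
Back-substitute: x_2 = 0.1335/4.4944 = 0.0297.
x_1 = (-2.6833 + 0.8944·0.0297)/4.4721 = -0.5941.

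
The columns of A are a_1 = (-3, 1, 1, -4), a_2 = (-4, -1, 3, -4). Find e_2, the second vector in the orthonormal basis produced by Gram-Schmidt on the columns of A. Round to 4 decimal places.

a_1 = (-3, 1, 1, -4); ‖a_1‖ = 5.1962, so e_1 = (-0.5774, 0.1925, 0.1925, -0.7698).
e_1·a_2 = (-0.5774)·(-4) + 0.1925·(-1) + 0.1925·3 + (-0.7698)·(-4) = 5.7735.
u_2 = a_2 − 5.7735·e_1 = (-0.6667, -2.1111, 1.8889, 0.4444).
‖u_2‖ = 2.9439, so e_2 = (-0.2265, -0.7171, 0.6416, 0.1510).

e_2 = (-0.2265, -0.7171, 0.6416, 0.1510)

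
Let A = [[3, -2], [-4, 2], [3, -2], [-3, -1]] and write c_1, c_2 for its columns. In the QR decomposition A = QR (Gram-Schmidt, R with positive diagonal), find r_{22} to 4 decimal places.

r_{22} = 2.5058

c_1 = (3, -4, 3, -3); ‖c_1‖ = 6.5574, so q_1 = (0.4575, -0.6100, 0.4575, -0.4575).
q_1·c_2 = 0.4575·(-2) + (-0.6100)·2 + 0.4575·(-2) + (-0.4575)·(-1) = -2.5925.
u_2 = c_2 + 2.5925·q_1 = (-0.8140, 0.4186, -0.8140, -2.1860).
r_{22} = ‖u_2‖ = 2.5058.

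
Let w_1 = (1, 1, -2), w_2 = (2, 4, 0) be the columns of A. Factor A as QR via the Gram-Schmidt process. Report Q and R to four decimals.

Q = [[0.4082, 0.2673], [0.4082, 0.8018], [-0.8165, 0.5345]], R = [[2.4495, 2.4495], [0.0000, 3.7417]]

w_1 = (1, 1, -2); ‖w_1‖ = 2.4495, so q_1 = (0.4082, 0.4082, -0.8165).
q_1·w_2 = 0.4082·2 + 0.4082·4 + (-0.8165)·0 = 2.4495.
u_2 = w_2 − 2.4495·q_1 = (1.0000, 3.0000, 2.0000).
‖u_2‖ = 3.7417, so q_2 = (0.2673, 0.8018, 0.5345).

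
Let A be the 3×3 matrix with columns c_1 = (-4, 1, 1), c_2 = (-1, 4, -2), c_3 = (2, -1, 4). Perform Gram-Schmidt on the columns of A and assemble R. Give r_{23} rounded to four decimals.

r_{23} = -2.8295

q_1 = c_1/‖c_1‖ = (-4, 1, 1)/4.2426 = (-0.9428, 0.2357, 0.2357).
r_{12} = q_1·c_2 = 1.4142.
u_2 = c_2 − 1.4142·q_1 = (0.3333, 3.6667, -2.3333).
‖u_2‖ = 4.3589, so q_2 = (0.0765, 0.8412, -0.5353).
r_{23} = q_2·c_3 = -2.8295.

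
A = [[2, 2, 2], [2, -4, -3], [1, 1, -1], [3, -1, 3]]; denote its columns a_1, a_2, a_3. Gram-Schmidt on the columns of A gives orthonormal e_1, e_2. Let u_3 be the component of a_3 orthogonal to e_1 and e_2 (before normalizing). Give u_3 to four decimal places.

e_1 = a_1/‖a_1‖ = (2, 2, 1, 3)/4.2426 = (0.4714, 0.4714, 0.2357, 0.7071).
r_{12} = e_1·a_2 = -1.4142.
u_2 = a_2 + 1.4142·e_1 = (2.6667, -3.3333, 1.3333, 0.0000).
‖u_2‖ = 4.4721, so e_2 = (0.5963, -0.7454, 0.2981, 0.0000).
r_{13} = e_1·a_3 = 1.4142; r_{23} = e_2·a_3 = 3.1305.
u_3 = a_3 − 1.4142·e_1 − 3.1305·e_2 = (-0.5333, -1.3333, -2.2667, 2.0000).

u_3 = (-0.5333, -1.3333, -2.2667, 2.0000)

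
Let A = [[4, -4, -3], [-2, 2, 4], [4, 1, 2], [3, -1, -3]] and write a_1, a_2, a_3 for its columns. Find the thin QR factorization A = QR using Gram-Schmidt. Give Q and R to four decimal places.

Q = [[0.5963, -0.6182, 0.4957], [-0.2981, 0.3091, 0.5599], [0.5963, 0.7192, 0.2466], [0.4472, 0.0713, -0.6164]], R = [[6.7082, -2.8324, -3.1305], [0.0000, 3.7387, 4.3152], [0.0000, 0.0000, 3.0949]]

a_1 = (4, -2, 4, 3); ‖a_1‖ = 6.7082, so e_1 = (0.5963, -0.2981, 0.5963, 0.4472).
e_1·a_2 = 0.5963·(-4) + (-0.2981)·2 + 0.5963·1 + 0.4472·(-1) = -2.8324.
u_2 = a_2 + 2.8324·e_1 = (-2.3111, 1.1556, 2.6889, 0.2667).
‖u_2‖ = 3.7387, so e_2 = (-0.6182, 0.3091, 0.7192, 0.0713).
e_1·a_3 = 0.5963·(-3) + (-0.2981)·4 + 0.5963·2 + 0.4472·(-3) = -3.1305; e_2·a_3 = (-0.6182)·(-3) + 0.3091·4 + 0.7192·2 + 0.0713·(-3) = 4.3152.
u_3 = a_3 + 3.1305·e_1 − 4.3152·e_2 = (1.5342, 1.7329, 0.7631, -1.9078).
‖u_3‖ = 3.0949, so e_3 = (0.4957, 0.5599, 0.2466, -0.6164).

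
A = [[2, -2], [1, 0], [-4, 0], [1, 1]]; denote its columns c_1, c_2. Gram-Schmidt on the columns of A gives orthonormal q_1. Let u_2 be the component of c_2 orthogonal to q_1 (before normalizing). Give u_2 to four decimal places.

q_1 = c_1/‖c_1‖ = (2, 1, -4, 1)/4.6904 = (0.4264, 0.2132, -0.8528, 0.2132).
r_{12} = q_1·c_2 = -0.6396.
u_2 = c_2 + 0.6396·q_1 = (-1.7273, 0.1364, -0.5455, 1.1364).

u_2 = (-1.7273, 0.1364, -0.5455, 1.1364)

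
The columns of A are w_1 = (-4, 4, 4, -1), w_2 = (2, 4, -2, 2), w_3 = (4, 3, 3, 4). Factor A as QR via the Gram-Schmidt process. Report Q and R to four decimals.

Q = [[-0.5714, 0.3476, 0.5064], [0.5714, 0.7879, -0.1115], [0.5714, -0.3476, 0.7295], [-0.1429, 0.3708, 0.4460]], R = [[7.0000, -0.2857, 0.5714], [0.0000, 5.2838, 4.1946], [0.0000, 0.0000, 5.6638]]

w_1 = (-4, 4, 4, -1); ‖w_1‖ = 7.0000, so e_1 = (-0.5714, 0.5714, 0.5714, -0.1429).
e_1·w_2 = (-0.5714)·2 + 0.5714·4 + 0.5714·(-2) + (-0.1429)·2 = -0.2857.
u_2 = w_2 + 0.2857·e_1 = (1.8367, 4.1633, -1.8367, 1.9592).
‖u_2‖ = 5.2838, so e_2 = (0.3476, 0.7879, -0.3476, 0.3708).
e_1·w_3 = (-0.5714)·4 + 0.5714·3 + 0.5714·3 + (-0.1429)·4 = 0.5714; e_2·w_3 = 0.3476·4 + 0.7879·3 + (-0.3476)·3 + 0.3708·4 = 4.1946.
u_3 = w_3 − 0.5714·e_1 − 4.1946·e_2 = (2.8684, -0.6316, 4.1316, 2.5263).
‖u_3‖ = 5.6638, so e_3 = (0.5064, -0.1115, 0.7295, 0.4460).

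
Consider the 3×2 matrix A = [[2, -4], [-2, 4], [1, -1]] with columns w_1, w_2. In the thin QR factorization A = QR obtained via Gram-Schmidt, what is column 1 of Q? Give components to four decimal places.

q_1 = (0.6667, -0.6667, 0.3333)

w_1 = (2, -2, 1); ‖w_1‖ = 3.0000, so q_1 = (0.6667, -0.6667, 0.3333).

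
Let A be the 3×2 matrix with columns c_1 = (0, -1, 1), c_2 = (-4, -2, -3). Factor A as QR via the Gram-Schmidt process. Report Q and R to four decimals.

Q = [[0.0000, -0.7493], [-0.7071, -0.4683], [0.7071, -0.4683]], R = [[1.4142, -0.7071], [0.0000, 5.3385]]

c_1 = (0, -1, 1); ‖c_1‖ = 1.4142, so q_1 = (0.0000, -0.7071, 0.7071).
q_1·c_2 = 0.0000·(-4) + (-0.7071)·(-2) + 0.7071·(-3) = -0.7071.
u_2 = c_2 + 0.7071·q_1 = (-4.0000, -2.5000, -2.5000).
‖u_2‖ = 5.3385, so q_2 = (-0.7493, -0.4683, -0.4683).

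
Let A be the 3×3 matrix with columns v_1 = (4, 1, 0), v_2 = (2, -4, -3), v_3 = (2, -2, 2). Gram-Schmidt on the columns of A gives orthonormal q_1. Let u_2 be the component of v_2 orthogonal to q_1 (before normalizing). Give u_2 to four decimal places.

u_2 = (1.0588, -4.2353, -3.0000)

v_1 = (4, 1, 0); ‖v_1‖ = 4.1231, so q_1 = (0.9701, 0.2425, 0.0000).
q_1·v_2 = 0.9701·2 + 0.2425·(-4) + 0.0000·(-3) = 0.9701.
u_2 = v_2 − 0.9701·q_1 = (1.0588, -4.2353, -3.0000).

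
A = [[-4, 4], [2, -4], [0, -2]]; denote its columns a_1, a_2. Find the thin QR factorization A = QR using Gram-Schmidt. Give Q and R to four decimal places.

a_1 = (-4, 2, 0); ‖a_1‖ = 4.4721, so e_1 = (-0.8944, 0.4472, 0.0000).
e_1·a_2 = (-0.8944)·4 + 0.4472·(-4) + 0.0000·(-2) = -5.3666.
u_2 = a_2 + 5.3666·e_1 = (-0.8000, -1.6000, -2.0000).
‖u_2‖ = 2.6833, so e_2 = (-0.2981, -0.5963, -0.7454).

Q = [[-0.8944, -0.2981], [0.4472, -0.5963], [0.0000, -0.7454]], R = [[4.4721, -5.3666], [0.0000, 2.6833]]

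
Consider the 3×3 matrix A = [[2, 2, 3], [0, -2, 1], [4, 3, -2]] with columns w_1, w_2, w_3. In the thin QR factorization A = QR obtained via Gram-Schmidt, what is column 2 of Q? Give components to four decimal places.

q_1 = w_1/‖w_1‖ = (2, 0, 4)/4.4721 = (0.4472, 0.0000, 0.8944).
r_{12} = q_1·w_2 = 3.5777.
u_2 = w_2 − 3.5777·q_1 = (0.4000, -2.0000, -0.2000).
‖u_2‖ = 2.0494, so q_2 = (0.1952, -0.9759, -0.0976).

q_2 = (0.1952, -0.9759, -0.0976)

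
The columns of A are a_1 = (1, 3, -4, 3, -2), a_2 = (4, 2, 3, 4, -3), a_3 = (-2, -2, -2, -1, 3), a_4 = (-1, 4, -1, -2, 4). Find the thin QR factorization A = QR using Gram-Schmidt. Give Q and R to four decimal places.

Q = [[0.1601, 0.5212, 0.1450, 0.0934], [0.4804, 0.1117, -0.4219, 0.7405], [-0.6405, 0.6738, -0.1226, 0.1731], [0.4804, 0.4021, 0.6275, -0.1200], [-0.3203, -0.3164, 0.6262, 0.6313]], R = [[6.2450, 2.5621, -1.4412, 0.1601], [0.0000, 6.8874, -3.9649, -2.8182], [0.0000, 0.0000, 2.0500, -0.4601], [0.0000, 0.0000, 0.0000, 5.4608]]

a_1 = (1, 3, -4, 3, -2); ‖a_1‖ = 6.2450, so q_1 = (0.1601, 0.4804, -0.6405, 0.4804, -0.3203).
q_1·a_2 = 0.1601·4 + 0.4804·2 + (-0.6405)·3 + 0.4804·4 + (-0.3203)·(-3) = 2.5621.
u_2 = a_2 − 2.5621·q_1 = (3.5897, 0.7692, 4.6410, 2.7692, -2.1795).
‖u_2‖ = 6.8874, so q_2 = (0.5212, 0.1117, 0.6738, 0.4021, -0.3164).
q_1·a_3 = 0.1601·(-2) + 0.4804·(-2) + (-0.6405)·(-2) + 0.4804·(-1) + (-0.3203)·3 = -1.4412; q_2·a_3 = 0.5212·(-2) + 0.1117·(-2) + 0.6738·(-2) + 0.4021·(-1) + (-0.3164)·3 = -3.9649.
u_3 = a_3 + 1.4412·q_1 + 3.9649·q_2 = (0.2973, -0.8649, -0.2514, 1.2865, 1.2838).
‖u_3‖ = 2.0500, so q_3 = (0.1450, -0.4219, -0.1226, 0.6275, 0.6262).
q_1·a_4 = 0.1601·(-1) + 0.4804·4 + (-0.6405)·(-1) + 0.4804·(-2) + (-0.3203)·4 = 0.1601; q_2·a_4 = 0.5212·(-1) + 0.1117·4 + 0.6738·(-1) + 0.4021·(-2) + (-0.3164)·4 = -2.8182; q_3·a_4 = 0.1450·(-1) + (-0.4219)·4 + (-0.1226)·(-1) + 0.6275·(-2) + 0.6262·4 = -0.4601.
u_4 = a_4 − 0.1601·q_1 + 2.8182·q_2 + 0.4601·q_3 = (0.5100, 4.0437, 0.9452, -0.6550, 3.4476).
‖u_4‖ = 5.4608, so q_4 = (0.0934, 0.7405, 0.1731, -0.1200, 0.6313).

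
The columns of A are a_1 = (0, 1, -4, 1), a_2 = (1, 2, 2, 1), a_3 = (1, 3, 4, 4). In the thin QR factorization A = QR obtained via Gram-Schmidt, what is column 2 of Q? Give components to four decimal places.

a_1 = (0, 1, -4, 1); ‖a_1‖ = 4.2426, so e_1 = (0.0000, 0.2357, -0.9428, 0.2357).
e_1·a_2 = 0.0000·1 + 0.2357·2 + (-0.9428)·2 + 0.2357·1 = -1.1785.
u_2 = a_2 + 1.1785·e_1 = (1.0000, 2.2778, 0.8889, 1.2778).
‖u_2‖ = 2.9345, so e_2 = (0.3408, 0.7762, 0.3029, 0.4354).

e_2 = (0.3408, 0.7762, 0.3029, 0.4354)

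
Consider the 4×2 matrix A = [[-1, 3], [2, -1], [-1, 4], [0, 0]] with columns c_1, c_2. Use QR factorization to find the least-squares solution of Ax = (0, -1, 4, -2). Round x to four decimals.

e_1 = c_1/‖c_1‖ = (-1, 2, -1, 0)/2.4495 = (-0.4082, 0.8165, -0.4082, 0.0000).
r_{12} = e_1·c_2 = -3.6742.
u_2 = c_2 + 3.6742·e_1 = (1.5000, 2.0000, 2.5000, 0.0000).
‖u_2‖ = 3.5355, so e_2 = (0.4243, 0.5657, 0.7071, 0.0000).
Qᵀb = (-2.4495, 2.2627).
Back-substitute: x_2 = 2.2627/3.5355 = 0.6400.
x_1 = (-2.4495 + 3.6742·0.6400)/2.4495 = -0.0400.

x = (-0.0400, 0.6400)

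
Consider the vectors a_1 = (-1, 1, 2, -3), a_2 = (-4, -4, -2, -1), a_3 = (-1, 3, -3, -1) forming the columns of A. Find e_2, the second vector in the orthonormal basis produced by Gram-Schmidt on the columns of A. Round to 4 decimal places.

e_2 = (-0.6692, -0.6472, -0.3072, -0.1975)

a_1 = (-1, 1, 2, -3); ‖a_1‖ = 3.8730, so e_1 = (-0.2582, 0.2582, 0.5164, -0.7746).
e_1·a_2 = (-0.2582)·(-4) + 0.2582·(-4) + 0.5164·(-2) + (-0.7746)·(-1) = -0.2582.
u_2 = a_2 + 0.2582·e_1 = (-4.0667, -3.9333, -1.8667, -1.2000).
‖u_2‖ = 6.0773, so e_2 = (-0.6692, -0.6472, -0.3072, -0.1975).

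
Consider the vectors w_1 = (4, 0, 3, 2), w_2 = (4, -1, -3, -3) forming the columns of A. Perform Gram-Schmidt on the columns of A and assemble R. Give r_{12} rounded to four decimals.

r_{12} = 0.1857

w_1 = (4, 0, 3, 2); ‖w_1‖ = 5.3852, so e_1 = (0.7428, 0.0000, 0.5571, 0.3714).
r_{12} = e_1·w_2 = 0.1857.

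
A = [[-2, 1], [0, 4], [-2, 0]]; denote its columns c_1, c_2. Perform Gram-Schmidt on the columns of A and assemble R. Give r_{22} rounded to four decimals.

r_{22} = 4.0620

c_1 = (-2, 0, -2); ‖c_1‖ = 2.8284, so e_1 = (-0.7071, 0.0000, -0.7071).
e_1·c_2 = (-0.7071)·1 + 0.0000·4 + (-0.7071)·0 = -0.7071.
u_2 = c_2 + 0.7071·e_1 = (0.5000, 4.0000, -0.5000).
r_{22} = ‖u_2‖ = 4.0620.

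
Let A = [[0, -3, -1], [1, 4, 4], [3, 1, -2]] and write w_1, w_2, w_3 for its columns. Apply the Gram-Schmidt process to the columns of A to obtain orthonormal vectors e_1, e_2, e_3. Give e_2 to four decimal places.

e_2 = (-0.6531, 0.7184, -0.2395)

e_1 = w_1/‖w_1‖ = (0, 1, 3)/3.1623 = (0.0000, 0.3162, 0.9487).
r_{12} = e_1·w_2 = 2.2136.
u_2 = w_2 − 2.2136·e_1 = (-3.0000, 3.3000, -1.1000).
‖u_2‖ = 4.5935, so e_2 = (-0.6531, 0.7184, -0.2395).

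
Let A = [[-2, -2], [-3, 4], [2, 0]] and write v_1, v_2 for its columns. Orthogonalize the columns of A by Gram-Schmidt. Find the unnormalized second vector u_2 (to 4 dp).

e_1 = v_1/‖v_1‖ = (-2, -3, 2)/4.1231 = (-0.4851, -0.7276, 0.4851).
r_{12} = e_1·v_2 = -1.9403.
u_2 = v_2 + 1.9403·e_1 = (-2.9412, 2.5882, 0.9412).

u_2 = (-2.9412, 2.5882, 0.9412)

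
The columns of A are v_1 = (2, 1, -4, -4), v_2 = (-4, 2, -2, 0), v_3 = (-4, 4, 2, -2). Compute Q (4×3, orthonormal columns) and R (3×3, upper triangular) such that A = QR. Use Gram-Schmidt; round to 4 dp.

Q = [[0.3288, -0.8405, -0.0649], [0.1644, 0.3981, 0.5194], [-0.6576, -0.3649, 0.6492], [-0.6576, 0.0442, -0.5518]], R = [[6.0828, 0.3288, -0.6576], [0.0000, 4.8879, 4.1359], [0.0000, 0.0000, 4.7394]]

v_1 = (2, 1, -4, -4); ‖v_1‖ = 6.0828, so e_1 = (0.3288, 0.1644, -0.6576, -0.6576).
e_1·v_2 = 0.3288·(-4) + 0.1644·2 + (-0.6576)·(-2) + (-0.6576)·0 = 0.3288.
u_2 = v_2 − 0.3288·e_1 = (-4.1081, 1.9459, -1.7838, 0.2162).
‖u_2‖ = 4.8879, so e_2 = (-0.8405, 0.3981, -0.3649, 0.0442).
e_1·v_3 = 0.3288·(-4) + 0.1644·4 + (-0.6576)·2 + (-0.6576)·(-2) = -0.6576; e_2·v_3 = (-0.8405)·(-4) + 0.3981·4 + (-0.3649)·2 + 0.0442·(-2) = 4.1359.
u_3 = v_3 + 0.6576·e_1 − 4.1359·e_2 = (-0.3077, 2.4615, 3.0769, -2.6154).
‖u_3‖ = 4.7394, so e_3 = (-0.0649, 0.5194, 0.6492, -0.5518).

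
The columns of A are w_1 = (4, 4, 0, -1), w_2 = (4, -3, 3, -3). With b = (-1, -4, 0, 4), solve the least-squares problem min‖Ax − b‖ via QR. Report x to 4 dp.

q_1 = w_1/‖w_1‖ = (4, 4, 0, -1)/5.7446 = (0.6963, 0.6963, 0.0000, -0.1741).
r_{12} = q_1·w_2 = 1.2185.
u_2 = w_2 − 1.2185·q_1 = (3.1515, -3.8485, 3.0000, -2.7879).
‖u_2‖ = 6.4432, so q_2 = (0.4891, -0.5973, 0.4656, -0.4327).
Qᵀb = (-4.1779, 0.1693).
Back-substitute: x_2 = 0.1693/6.4432 = 0.0263.
x_1 = (-4.1779 − 1.2185·0.0263)/5.7446 = -0.7328.

x = (-0.7328, 0.0263)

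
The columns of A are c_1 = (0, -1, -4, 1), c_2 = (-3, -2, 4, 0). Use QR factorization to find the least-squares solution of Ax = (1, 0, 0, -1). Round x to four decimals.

e_1 = c_1/‖c_1‖ = (0, -1, -4, 1)/4.2426 = (0.0000, -0.2357, -0.9428, 0.2357).
r_{12} = e_1·c_2 = -3.2998.
u_2 = c_2 + 3.2998·e_1 = (-3.0000, -2.7778, 0.8889, 0.7778).
‖u_2‖ = 4.2557, so e_2 = (-0.7049, -0.6527, 0.2089, 0.1828).
Qᵀb = (-0.2357, -0.8877).
Back-substitute: x_2 = -0.8877/4.2557 = -0.2086.
x_1 = (-0.2357 + 3.2998·(-0.2086))/4.2426 = -0.2178.

x = (-0.2178, -0.2086)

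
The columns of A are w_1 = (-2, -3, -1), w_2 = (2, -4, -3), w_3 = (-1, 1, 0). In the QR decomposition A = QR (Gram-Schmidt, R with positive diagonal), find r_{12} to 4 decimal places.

r_{12} = 2.9399

w_1 = (-2, -3, -1); ‖w_1‖ = 3.7417, so q_1 = (-0.5345, -0.8018, -0.2673).
r_{12} = q_1·w_2 = 2.9399.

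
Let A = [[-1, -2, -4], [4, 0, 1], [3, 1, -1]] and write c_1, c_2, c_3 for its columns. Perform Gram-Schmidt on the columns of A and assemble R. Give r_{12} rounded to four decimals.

r_{12} = 0.9806

c_1 = (-1, 4, 3); ‖c_1‖ = 5.0990, so e_1 = (-0.1961, 0.7845, 0.5883).
r_{12} = e_1·c_2 = 0.9806.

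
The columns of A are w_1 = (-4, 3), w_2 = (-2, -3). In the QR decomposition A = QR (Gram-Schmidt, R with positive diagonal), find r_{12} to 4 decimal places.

w_1 = (-4, 3); ‖w_1‖ = 5.0000, so e_1 = (-0.8000, 0.6000).
r_{12} = e_1·w_2 = -0.2000.

r_{12} = -0.2000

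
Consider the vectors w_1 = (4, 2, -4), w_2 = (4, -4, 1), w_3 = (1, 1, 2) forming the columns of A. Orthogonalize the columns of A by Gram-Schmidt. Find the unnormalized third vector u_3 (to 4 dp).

w_1 = (4, 2, -4); ‖w_1‖ = 6.0000, so q_1 = (0.6667, 0.3333, -0.6667).
q_1·w_2 = 0.6667·4 + 0.3333·(-4) + (-0.6667)·1 = 0.6667.
u_2 = w_2 − 0.6667·q_1 = (3.5556, -4.2222, 1.4444).
‖u_2‖ = 5.7057, so q_2 = (0.6232, -0.7400, 0.2532).
q_1·w_3 = 0.6667·1 + 0.3333·1 + (-0.6667)·2 = -0.3333; q_2·w_3 = 0.6232·1 + (-0.7400)·1 + 0.2532·2 = 0.3895.
u_3 = w_3 + 0.3333·q_1 − 0.3895·q_2 = (0.9795, 1.3993, 1.6792).

u_3 = (0.9795, 1.3993, 1.6792)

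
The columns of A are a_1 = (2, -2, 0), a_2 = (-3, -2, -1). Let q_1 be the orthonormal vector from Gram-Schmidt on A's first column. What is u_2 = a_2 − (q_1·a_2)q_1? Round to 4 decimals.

u_2 = (-2.5000, -2.5000, -1.0000)

q_1 = a_1/‖a_1‖ = (2, -2, 0)/2.8284 = (0.7071, -0.7071, 0.0000).
r_{12} = q_1·a_2 = -0.7071.
u_2 = a_2 + 0.7071·q_1 = (-2.5000, -2.5000, -1.0000).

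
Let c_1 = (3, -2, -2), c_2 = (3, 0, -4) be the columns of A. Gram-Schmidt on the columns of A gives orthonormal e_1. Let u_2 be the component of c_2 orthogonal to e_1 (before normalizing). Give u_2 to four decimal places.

u_2 = (0.0000, 2.0000, -2.0000)

e_1 = c_1/‖c_1‖ = (3, -2, -2)/4.1231 = (0.7276, -0.4851, -0.4851).
r_{12} = e_1·c_2 = 4.1231.
u_2 = c_2 − 4.1231·e_1 = (0.0000, 2.0000, -2.0000).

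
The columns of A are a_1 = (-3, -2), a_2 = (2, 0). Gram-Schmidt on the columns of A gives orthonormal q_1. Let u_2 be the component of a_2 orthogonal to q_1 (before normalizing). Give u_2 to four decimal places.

a_1 = (-3, -2); ‖a_1‖ = 3.6056, so q_1 = (-0.8321, -0.5547).
q_1·a_2 = (-0.8321)·2 + (-0.5547)·0 = -1.6641.
u_2 = a_2 + 1.6641·q_1 = (0.6154, -0.9231).

u_2 = (0.6154, -0.9231)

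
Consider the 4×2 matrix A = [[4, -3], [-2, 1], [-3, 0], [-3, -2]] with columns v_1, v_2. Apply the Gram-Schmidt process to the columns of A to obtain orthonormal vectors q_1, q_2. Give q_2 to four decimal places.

v_1 = (4, -2, -3, -3); ‖v_1‖ = 6.1644, so q_1 = (0.6489, -0.3244, -0.4867, -0.4867).
q_1·v_2 = 0.6489·(-3) + (-0.3244)·1 + (-0.4867)·0 + (-0.4867)·(-2) = -1.2978.
u_2 = v_2 + 1.2978·q_1 = (-2.1579, 0.5789, -0.6316, -2.6316).
‖u_2‖ = 3.5094, so q_2 = (-0.6149, 0.1650, -0.1800, -0.7499).

q_2 = (-0.6149, 0.1650, -0.1800, -0.7499)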